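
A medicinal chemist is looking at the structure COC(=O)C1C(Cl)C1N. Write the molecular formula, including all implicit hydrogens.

C5H8ClNO2

Walk through each heavy atom and fill implicit hydrogens from standard valence (C 4, N 3, O 2, S 2, halogen 1):
  atom 1: C, bond orders sum to 1 (valence 4) → 3 H
  atom 2: O, bond orders sum to 2 (valence 2) → 0 H
  atom 3: C, bond orders sum to 4 (valence 4) → 0 H
  atom 4: O, bond orders sum to 2 (valence 2) → 0 H
  atom 5: C, bond orders sum to 3 (valence 4) → 1 H
  atom 6: C, bond orders sum to 3 (valence 4) → 1 H
  atom 7: Cl (halogen, monovalent) → 0 H
  atom 8: C, bond orders sum to 3 (valence 4) → 1 H
  atom 9: N, bond orders sum to 1 (valence 3) → 2 H
Totals → C:5, H:8, Cl:1, N:1, O:2.
In Hill order: C5H8ClNO2.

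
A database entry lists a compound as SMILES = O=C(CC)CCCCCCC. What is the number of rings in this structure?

In SMILES, each pair of matching ring-closure digits denotes one ring-closing bond; the number of such bonds equals the number of independent rings.
Ring-closure bonds here: 0.

0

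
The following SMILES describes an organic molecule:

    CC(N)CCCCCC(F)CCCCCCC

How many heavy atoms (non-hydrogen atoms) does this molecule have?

Every atom symbol written in the SMILES (organic subset) is one heavy atom; implicit H are not written.
Heavy atoms by element → C:15, F:1, N:1.
Total: 17.

17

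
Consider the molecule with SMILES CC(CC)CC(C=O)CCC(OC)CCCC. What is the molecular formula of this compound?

Walk through each heavy atom and fill implicit hydrogens from standard valence (C 4, N 3, O 2, S 2, halogen 1):
  atom 1: C, bond orders sum to 1 (valence 4) → 3 H
  atom 2: C, bond orders sum to 3 (valence 4) → 1 H
  atom 3: C, bond orders sum to 2 (valence 4) → 2 H
  atom 4: C, bond orders sum to 1 (valence 4) → 3 H
  atom 5: C, bond orders sum to 2 (valence 4) → 2 H
  atom 6: C, bond orders sum to 3 (valence 4) → 1 H
  atom 7: C, bond orders sum to 3 (valence 4) → 1 H
  atom 8: O, bond orders sum to 2 (valence 2) → 0 H
  atom 9: C, bond orders sum to 2 (valence 4) → 2 H
  atom 10: C, bond orders sum to 2 (valence 4) → 2 H
  atom 11: C, bond orders sum to 3 (valence 4) → 1 H
  atom 12: O, bond orders sum to 2 (valence 2) → 0 H
  atom 13: C, bond orders sum to 1 (valence 4) → 3 H
  atom 14: C, bond orders sum to 2 (valence 4) → 2 H
  atom 15: C, bond orders sum to 2 (valence 4) → 2 H
  atom 16: C, bond orders sum to 2 (valence 4) → 2 H
  atom 17: C, bond orders sum to 1 (valence 4) → 3 H
Totals → C:15, H:30, O:2.
In Hill order: C15H30O2.

C15H30O2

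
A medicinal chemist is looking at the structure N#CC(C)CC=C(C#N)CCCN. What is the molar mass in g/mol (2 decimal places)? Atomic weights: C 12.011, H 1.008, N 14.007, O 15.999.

177.25 g/mol

First, the molecular formula is C10H15N3 (counting implicit H from valence).
  C: 10 × 12.011 = 120.110
  H: 15 × 1.008 = 15.120
  N: 3 × 14.007 = 42.021
Sum: 10×12.011 + 15×1.008 + 3×14.007 = 177.251 → 177.25 g/mol.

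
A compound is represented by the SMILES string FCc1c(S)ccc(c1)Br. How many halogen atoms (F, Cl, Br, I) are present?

Halogen atoms appear at heavy-atom positions 1, 10 (1×Br, 1×F).
Other groups present: 1 thiol.
Halogen count: 2.

2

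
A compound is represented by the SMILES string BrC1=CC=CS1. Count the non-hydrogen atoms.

Every atom symbol written in the SMILES (organic subset) is one heavy atom; implicit H are not written.
Heavy atoms by element → Br:1, C:4, S:1.
Total: 6.

6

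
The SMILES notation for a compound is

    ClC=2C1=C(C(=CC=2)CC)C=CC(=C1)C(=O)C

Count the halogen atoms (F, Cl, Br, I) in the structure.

Halogen atoms appear at heavy-atom position 1 (1×Cl).
Other groups present: 1 ketone.
Halogen count: 1.

1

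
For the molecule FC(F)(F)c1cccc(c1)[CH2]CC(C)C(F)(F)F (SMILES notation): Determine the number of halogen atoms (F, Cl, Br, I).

Halogen atoms appear at heavy-atom positions 1, 3, 4, 16, 17, 18 (6×F).
Halogen count: 6.

6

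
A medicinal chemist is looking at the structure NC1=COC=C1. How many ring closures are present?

1

In SMILES, each pair of matching ring-closure digits denotes one ring-closing bond; the number of such bonds equals the number of independent rings.
Ring-closure bonds here: 1.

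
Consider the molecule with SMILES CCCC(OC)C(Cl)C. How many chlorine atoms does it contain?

1

Scan the SMILES for Cl atoms (remember two-letter symbols like Cl and Br are single atoms).
Chlorine count: 1.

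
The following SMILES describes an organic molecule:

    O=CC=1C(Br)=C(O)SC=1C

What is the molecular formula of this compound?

Walk through each heavy atom and fill implicit hydrogens from standard valence (C 4, N 3, O 2, S 2, halogen 1):
  atom 1: O, bond orders sum to 2 (valence 2) → 0 H
  atom 2: C, bond orders sum to 3 (valence 4) → 1 H
  atom 3: C, bond orders sum to 4 (valence 4) → 0 H
  atom 4: C, bond orders sum to 4 (valence 4) → 0 H
  atom 5: Br (halogen, monovalent) → 0 H
  atom 6: C, bond orders sum to 4 (valence 4) → 0 H
  atom 7: O, bond orders sum to 1 (valence 2) → 1 H
  atom 8: S, bond orders sum to 2 (valence 2) → 0 H
  atom 9: C, bond orders sum to 4 (valence 4) → 0 H
  atom 10: C, bond orders sum to 1 (valence 4) → 3 H
Totals → C:6, H:5, Br:1, O:2, S:1.

C6H5BrO2S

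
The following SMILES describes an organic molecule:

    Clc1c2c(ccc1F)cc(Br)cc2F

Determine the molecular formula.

C10H4BrClF2

Walk through each heavy atom and fill implicit hydrogens from standard valence (C 4, N 3, O 2, S 2, halogen 1); for lowercase aromatic atoms, an aromatic c carries 1 H when it has two neighbours and 0 H with three, and aromatic n carries 0 H:
  atom 1: Cl (halogen, monovalent) → 0 H
  atom 2: aromatic c, 3 neighbours → 0 H
  atom 3: aromatic c, 3 neighbours → 0 H
  atom 4: aromatic c, 3 neighbours → 0 H
  atom 5: aromatic c, 2 neighbours → 1 H
  atom 6: aromatic c, 2 neighbours → 1 H
  atom 7: aromatic c, 3 neighbours → 0 H
  atom 8: F (halogen, monovalent) → 0 H
  atom 9: aromatic c, 2 neighbours → 1 H
  atom 10: aromatic c, 3 neighbours → 0 H
  atom 11: Br (halogen, monovalent) → 0 H
  atom 12: aromatic c, 2 neighbours → 1 H
  atom 13: aromatic c, 3 neighbours → 0 H
  atom 14: F (halogen, monovalent) → 0 H
Totals → C:10, H:4, Br:1, Cl:1, F:2.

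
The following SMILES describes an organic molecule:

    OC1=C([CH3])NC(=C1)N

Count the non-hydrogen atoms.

Every atom symbol written in the SMILES (organic subset) is one heavy atom; implicit H are not written.
Heavy atoms by element → C:5, N:2, O:1.
Total: 8.

8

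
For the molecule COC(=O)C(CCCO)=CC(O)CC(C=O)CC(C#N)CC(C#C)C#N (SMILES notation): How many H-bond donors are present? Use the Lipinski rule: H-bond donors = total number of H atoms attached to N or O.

2

Donors: find every N or O and count the H atoms it carries.
  atom 2 (O): bond orders sum to 2 → 0 H
  atom 4 (O): bond orders sum to 2 → 0 H
  atom 9 (O): bond orders sum to 1 → 1 H
  atom 12 (O): bond orders sum to 1 → 1 H
  atom 16 (O): bond orders sum to 2 → 0 H
  atom 20 (N): bond orders sum to 3 → 0 H
  atom 26 (N): bond orders sum to 3 → 0 H
Lipinski HBD = 2.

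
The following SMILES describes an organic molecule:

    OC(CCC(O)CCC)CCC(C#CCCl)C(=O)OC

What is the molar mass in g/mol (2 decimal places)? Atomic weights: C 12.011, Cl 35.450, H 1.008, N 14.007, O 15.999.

First, the molecular formula is C15H25ClO4 (counting implicit H from valence).
  C: 15 × 12.011 = 180.165
  Cl: 1 × 35.450 = 35.450
  H: 25 × 1.008 = 25.200
  O: 4 × 15.999 = 63.996
Sum: 15×12.011 + 1×35.450 + 25×1.008 + 4×15.999 = 304.811 → 304.81 g/mol.

304.81 g/mol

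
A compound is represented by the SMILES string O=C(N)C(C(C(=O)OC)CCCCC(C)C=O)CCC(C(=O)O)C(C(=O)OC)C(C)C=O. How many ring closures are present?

In SMILES, each pair of matching ring-closure digits denotes one ring-closing bond; the number of such bonds equals the number of independent rings.
Ring-closure bonds here: 0.

0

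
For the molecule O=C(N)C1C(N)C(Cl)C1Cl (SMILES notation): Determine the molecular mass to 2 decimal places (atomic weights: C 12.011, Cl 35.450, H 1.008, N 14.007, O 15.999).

First, the molecular formula is C5H8Cl2N2O (counting implicit H from valence).
  C: 5 × 12.011 = 60.055
  Cl: 2 × 35.450 = 70.900
  H: 8 × 1.008 = 8.064
  N: 2 × 14.007 = 28.014
  O: 1 × 15.999 = 15.999
Sum: 5×12.011 + 2×35.450 + 8×1.008 + 2×14.007 + 1×15.999 = 183.032 → 183.03 g/mol.

183.03 g/mol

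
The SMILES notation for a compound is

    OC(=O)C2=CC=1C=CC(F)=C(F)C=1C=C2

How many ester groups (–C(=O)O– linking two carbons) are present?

0

Scan the SMILES for the ester motif — none present.
Groups that are present: 1 carboxylic acid.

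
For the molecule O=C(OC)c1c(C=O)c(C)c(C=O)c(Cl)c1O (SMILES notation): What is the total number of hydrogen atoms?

9

Walk through each heavy atom and fill implicit hydrogens from standard valence (C 4, N 3, O 2, S 2, halogen 1); for lowercase aromatic atoms, an aromatic c carries 1 H when it has two neighbours and 0 H with three, and aromatic n carries 0 H:
  atom 1: O, bond orders sum to 2 (valence 2) → 0 H
  atom 2: C, bond orders sum to 4 (valence 4) → 0 H
  atom 3: O, bond orders sum to 2 (valence 2) → 0 H
  atom 4: C, bond orders sum to 1 (valence 4) → 3 H
  atom 5: aromatic c, 3 neighbours → 0 H
  atom 6: aromatic c, 3 neighbours → 0 H
  atom 7: C, bond orders sum to 3 (valence 4) → 1 H
  atom 8: O, bond orders sum to 2 (valence 2) → 0 H
  atom 9: aromatic c, 3 neighbours → 0 H
  atom 10: C, bond orders sum to 1 (valence 4) → 3 H
  atom 11: aromatic c, 3 neighbours → 0 H
  atom 12: C, bond orders sum to 3 (valence 4) → 1 H
  atom 13: O, bond orders sum to 2 (valence 2) → 0 H
  atom 14: aromatic c, 3 neighbours → 0 H
  atom 15: Cl (halogen, monovalent) → 0 H
  atom 16: aromatic c, 3 neighbours → 0 H
  atom 17: O, bond orders sum to 1 (valence 2) → 1 H
Total hydrogens: 9.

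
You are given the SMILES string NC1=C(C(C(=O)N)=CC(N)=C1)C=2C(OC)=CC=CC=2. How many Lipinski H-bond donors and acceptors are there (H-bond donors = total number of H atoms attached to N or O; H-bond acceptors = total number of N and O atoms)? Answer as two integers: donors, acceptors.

Donors: find every N or O and count the H atoms it carries.
  atom 1 (N): bond orders sum to 1 → 2 H
  atom 6 (O): bond orders sum to 2 → 0 H
  atom 7 (N): bond orders sum to 1 → 2 H
  atom 10 (N): bond orders sum to 1 → 2 H
  atom 14 (O): bond orders sum to 2 → 0 H
Lipinski HBD = 6.
Acceptors: N atoms = 3, O atoms = 2 → HBA = 5.

6, 5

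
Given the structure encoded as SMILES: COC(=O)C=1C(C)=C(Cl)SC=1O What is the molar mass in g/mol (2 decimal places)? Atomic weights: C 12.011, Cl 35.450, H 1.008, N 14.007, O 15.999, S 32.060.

206.64 g/mol

First, the molecular formula is C7H7ClO3S (counting implicit H from valence).
  C: 7 × 12.011 = 84.077
  Cl: 1 × 35.450 = 35.450
  H: 7 × 1.008 = 7.056
  O: 3 × 15.999 = 47.997
  S: 1 × 32.060 = 32.060
Sum: 7×12.011 + 1×35.450 + 7×1.008 + 3×15.999 + 1×32.060 = 206.640 → 206.64 g/mol.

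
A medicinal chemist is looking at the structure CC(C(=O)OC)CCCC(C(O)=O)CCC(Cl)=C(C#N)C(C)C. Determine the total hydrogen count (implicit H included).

Walk through each heavy atom and fill implicit hydrogens from standard valence (C 4, N 3, O 2, S 2, halogen 1):
  atom 1: C, bond orders sum to 1 (valence 4) → 3 H
  atom 2: C, bond orders sum to 3 (valence 4) → 1 H
  atom 3: C, bond orders sum to 4 (valence 4) → 0 H
  atom 4: O, bond orders sum to 2 (valence 2) → 0 H
  atom 5: O, bond orders sum to 2 (valence 2) → 0 H
  atom 6: C, bond orders sum to 1 (valence 4) → 3 H
  atom 7: C, bond orders sum to 2 (valence 4) → 2 H
  atom 8: C, bond orders sum to 2 (valence 4) → 2 H
  atom 9: C, bond orders sum to 2 (valence 4) → 2 H
  atom 10: C, bond orders sum to 3 (valence 4) → 1 H
  atom 11: C, bond orders sum to 4 (valence 4) → 0 H
  atom 12: O, bond orders sum to 1 (valence 2) → 1 H
  atom 13: O, bond orders sum to 2 (valence 2) → 0 H
  atom 14: C, bond orders sum to 2 (valence 4) → 2 H
  atom 15: C, bond orders sum to 2 (valence 4) → 2 H
  atom 16: C, bond orders sum to 4 (valence 4) → 0 H
  atom 17: Cl (halogen, monovalent) → 0 H
  atom 18: C, bond orders sum to 4 (valence 4) → 0 H
  atom 19: C, bond orders sum to 4 (valence 4) → 0 H
  atom 20: N, bond orders sum to 3 (valence 3) → 0 H
  atom 21: C, bond orders sum to 3 (valence 4) → 1 H
  atom 22: C, bond orders sum to 1 (valence 4) → 3 H
  atom 23: C, bond orders sum to 1 (valence 4) → 3 H
Total hydrogens: 26.

26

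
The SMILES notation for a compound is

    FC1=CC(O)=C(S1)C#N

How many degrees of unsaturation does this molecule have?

Degree of unsaturation = (number of rings) + (number of π bonds).
Ring closures in the SMILES: 1.
π bonds: 2 double bonds (each 1 DoU), 1 triple bond (each 2 DoU) → 4 DoU from unsaturation.
Total DoU = 1 + 4 = 5.

5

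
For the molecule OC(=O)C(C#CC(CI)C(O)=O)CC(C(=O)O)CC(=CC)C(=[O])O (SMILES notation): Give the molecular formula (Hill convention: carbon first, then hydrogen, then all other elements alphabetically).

C15H17IO8

Walk through each heavy atom and fill implicit hydrogens from standard valence (C 4, N 3, O 2, S 2, halogen 1):
  atom 1: O, bond orders sum to 1 (valence 2) → 1 H
  atom 2: C, bond orders sum to 4 (valence 4) → 0 H
  atom 3: O, bond orders sum to 2 (valence 2) → 0 H
  atom 4: C, bond orders sum to 3 (valence 4) → 1 H
  atom 5: C, bond orders sum to 4 (valence 4) → 0 H
  atom 6: C, bond orders sum to 4 (valence 4) → 0 H
  atom 7: C, bond orders sum to 3 (valence 4) → 1 H
  atom 8: C, bond orders sum to 2 (valence 4) → 2 H
  atom 9: I (halogen, monovalent) → 0 H
  atom 10: C, bond orders sum to 4 (valence 4) → 0 H
  atom 11: O, bond orders sum to 1 (valence 2) → 1 H
  atom 12: O, bond orders sum to 2 (valence 2) → 0 H
  atom 13: C, bond orders sum to 2 (valence 4) → 2 H
  atom 14: C, bond orders sum to 3 (valence 4) → 1 H
  atom 15: C, bond orders sum to 4 (valence 4) → 0 H
  atom 16: O, bond orders sum to 2 (valence 2) → 0 H
  atom 17: O, bond orders sum to 1 (valence 2) → 1 H
  atom 18: C, bond orders sum to 2 (valence 4) → 2 H
  atom 19: C, bond orders sum to 4 (valence 4) → 0 H
  atom 20: C, bond orders sum to 3 (valence 4) → 1 H
  atom 21: C, bond orders sum to 1 (valence 4) → 3 H
  atom 22: C, bond orders sum to 4 (valence 4) → 0 H
  atom 23: O with explicit H count 0
  atom 24: O, bond orders sum to 1 (valence 2) → 1 H
Totals → C:15, H:17, I:1, O:8.
In Hill order: C15H17IO8.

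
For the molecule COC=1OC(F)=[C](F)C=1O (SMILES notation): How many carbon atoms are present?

Count every carbon token in the SMILES (each C, including those in ring-closure positions and inside branches).
Carbon count: 5.

5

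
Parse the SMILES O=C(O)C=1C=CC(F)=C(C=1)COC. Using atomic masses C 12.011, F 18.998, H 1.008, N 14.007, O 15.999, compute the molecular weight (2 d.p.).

First, the molecular formula is C9H9FO3 (counting implicit H from valence).
  C: 9 × 12.011 = 108.099
  F: 1 × 18.998 = 18.998
  H: 9 × 1.008 = 9.072
  O: 3 × 15.999 = 47.997
Sum: 9×12.011 + 1×18.998 + 9×1.008 + 3×15.999 = 184.166 → 184.17 g/mol.

184.17 g/mol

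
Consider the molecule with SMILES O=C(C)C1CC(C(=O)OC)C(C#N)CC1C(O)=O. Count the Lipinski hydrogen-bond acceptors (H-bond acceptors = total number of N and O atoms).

6

N atoms: 1; O atoms: 5.
Lipinski HBA = 1 + 5 = 6.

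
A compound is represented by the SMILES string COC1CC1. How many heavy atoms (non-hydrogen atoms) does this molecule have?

5

Every atom symbol written in the SMILES (organic subset) is one heavy atom; implicit H are not written.
Heavy atoms by element → C:4, O:1.
Total: 5.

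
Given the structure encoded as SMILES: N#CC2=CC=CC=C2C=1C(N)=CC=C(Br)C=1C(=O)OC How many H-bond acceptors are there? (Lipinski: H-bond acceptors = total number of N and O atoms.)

4

N atoms: 2; O atoms: 2.
Lipinski HBA = 2 + 2 = 4.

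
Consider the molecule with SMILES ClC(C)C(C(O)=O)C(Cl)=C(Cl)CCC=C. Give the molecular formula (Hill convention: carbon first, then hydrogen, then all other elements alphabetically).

C10H13Cl3O2

Walk through each heavy atom and fill implicit hydrogens from standard valence (C 4, N 3, O 2, S 2, halogen 1):
  atom 1: Cl (halogen, monovalent) → 0 H
  atom 2: C, bond orders sum to 3 (valence 4) → 1 H
  atom 3: C, bond orders sum to 1 (valence 4) → 3 H
  atom 4: C, bond orders sum to 3 (valence 4) → 1 H
  atom 5: C, bond orders sum to 4 (valence 4) → 0 H
  atom 6: O, bond orders sum to 1 (valence 2) → 1 H
  atom 7: O, bond orders sum to 2 (valence 2) → 0 H
  atom 8: C, bond orders sum to 4 (valence 4) → 0 H
  atom 9: Cl (halogen, monovalent) → 0 H
  atom 10: C, bond orders sum to 4 (valence 4) → 0 H
  atom 11: Cl (halogen, monovalent) → 0 H
  atom 12: C, bond orders sum to 2 (valence 4) → 2 H
  atom 13: C, bond orders sum to 2 (valence 4) → 2 H
  atom 14: C, bond orders sum to 3 (valence 4) → 1 H
  atom 15: C, bond orders sum to 2 (valence 4) → 2 H
Totals → C:10, H:13, Cl:3, O:2.
In Hill order: C10H13Cl3O2.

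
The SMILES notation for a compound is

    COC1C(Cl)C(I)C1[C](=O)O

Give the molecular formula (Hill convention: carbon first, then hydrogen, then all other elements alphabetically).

Walk through each heavy atom and fill implicit hydrogens from standard valence (C 4, N 3, O 2, S 2, halogen 1):
  atom 1: C, bond orders sum to 1 (valence 4) → 3 H
  atom 2: O, bond orders sum to 2 (valence 2) → 0 H
  atom 3: C, bond orders sum to 3 (valence 4) → 1 H
  atom 4: C, bond orders sum to 3 (valence 4) → 1 H
  atom 5: Cl (halogen, monovalent) → 0 H
  atom 6: C, bond orders sum to 3 (valence 4) → 1 H
  atom 7: I (halogen, monovalent) → 0 H
  atom 8: C, bond orders sum to 3 (valence 4) → 1 H
  atom 9: C with explicit H count 0
  atom 10: O, bond orders sum to 2 (valence 2) → 0 H
  atom 11: O, bond orders sum to 1 (valence 2) → 1 H
Totals → C:6, H:8, Cl:1, I:1, O:3.

C6H8ClIO3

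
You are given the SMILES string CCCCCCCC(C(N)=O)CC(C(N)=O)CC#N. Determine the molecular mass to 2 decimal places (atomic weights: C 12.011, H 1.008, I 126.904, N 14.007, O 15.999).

267.37 g/mol

First, the molecular formula is C14H25N3O2 (counting implicit H from valence).
  C: 14 × 12.011 = 168.154
  H: 25 × 1.008 = 25.200
  N: 3 × 14.007 = 42.021
  O: 2 × 15.999 = 31.998
Sum: 14×12.011 + 25×1.008 + 3×14.007 + 2×15.999 = 267.373 → 267.37 g/mol.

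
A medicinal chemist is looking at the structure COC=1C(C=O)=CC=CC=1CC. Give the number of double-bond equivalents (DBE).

5

Degree of unsaturation = (number of rings) + (number of π bonds).
Ring closures in the SMILES: 1.
π bonds: 4 double bonds (each 1 DoU) → 4 DoU from unsaturation.
Total DoU = 1 + 4 = 5.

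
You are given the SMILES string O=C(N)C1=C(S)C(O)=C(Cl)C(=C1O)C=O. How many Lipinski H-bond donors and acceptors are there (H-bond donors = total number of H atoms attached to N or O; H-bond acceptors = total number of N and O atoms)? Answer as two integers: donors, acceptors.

Donors: find every N or O and count the H atoms it carries.
  atom 1 (O): bond orders sum to 2 → 0 H
  atom 3 (N): bond orders sum to 1 → 2 H
  atom 8 (O): bond orders sum to 1 → 1 H
  atom 13 (O): bond orders sum to 1 → 1 H
  atom 15 (O): bond orders sum to 2 → 0 H
Lipinski HBD = 4.
Acceptors: N atoms = 1, O atoms = 4 → HBA = 5.

4, 5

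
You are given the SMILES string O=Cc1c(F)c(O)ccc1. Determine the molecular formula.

Walk through each heavy atom and fill implicit hydrogens from standard valence (C 4, N 3, O 2, S 2, halogen 1); for lowercase aromatic atoms, an aromatic c carries 1 H when it has two neighbours and 0 H with three, and aromatic n carries 0 H:
  atom 1: O, bond orders sum to 2 (valence 2) → 0 H
  atom 2: C, bond orders sum to 3 (valence 4) → 1 H
  atom 3: aromatic c, 3 neighbours → 0 H
  atom 4: aromatic c, 3 neighbours → 0 H
  atom 5: F (halogen, monovalent) → 0 H
  atom 6: aromatic c, 3 neighbours → 0 H
  atom 7: O, bond orders sum to 1 (valence 2) → 1 H
  atom 8: aromatic c, 2 neighbours → 1 H
  atom 9: aromatic c, 2 neighbours → 1 H
  atom 10: aromatic c, 2 neighbours → 1 H
Totals → C:7, H:5, F:1, O:2.

C7H5FO2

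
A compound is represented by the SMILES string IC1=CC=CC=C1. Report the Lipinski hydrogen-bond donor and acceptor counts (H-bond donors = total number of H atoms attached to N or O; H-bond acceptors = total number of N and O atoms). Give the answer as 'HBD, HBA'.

Donors: find every N or O and count the H atoms it carries.
  (no N or O atoms present)
Lipinski HBD = 0.
Acceptors: N atoms = 0, O atoms = 0 → HBA = 0.

0, 0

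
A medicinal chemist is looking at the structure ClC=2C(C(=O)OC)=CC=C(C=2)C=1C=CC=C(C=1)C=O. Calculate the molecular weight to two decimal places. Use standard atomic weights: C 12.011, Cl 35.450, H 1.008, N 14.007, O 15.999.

First, the molecular formula is C15H11ClO3 (counting implicit H from valence).
  C: 15 × 12.011 = 180.165
  Cl: 1 × 35.450 = 35.450
  H: 11 × 1.008 = 11.088
  O: 3 × 15.999 = 47.997
Sum: 15×12.011 + 1×35.450 + 11×1.008 + 3×15.999 = 274.700 → 274.70 g/mol.

274.70 g/mol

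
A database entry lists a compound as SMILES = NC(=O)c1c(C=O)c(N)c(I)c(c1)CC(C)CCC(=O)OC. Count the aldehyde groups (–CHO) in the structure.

1

The aldehyde motif appears at heavy-atom position 6 in the SMILES.
Other groups present: 1 amide, 1 ester, 1 primary amine.
Aldehyde count: 1.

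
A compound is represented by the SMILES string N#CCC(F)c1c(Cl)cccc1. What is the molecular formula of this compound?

Walk through each heavy atom and fill implicit hydrogens from standard valence (C 4, N 3, O 2, S 2, halogen 1); for lowercase aromatic atoms, an aromatic c carries 1 H when it has two neighbours and 0 H with three, and aromatic n carries 0 H:
  atom 1: N, bond orders sum to 3 (valence 3) → 0 H
  atom 2: C, bond orders sum to 4 (valence 4) → 0 H
  atom 3: C, bond orders sum to 2 (valence 4) → 2 H
  atom 4: C, bond orders sum to 3 (valence 4) → 1 H
  atom 5: F (halogen, monovalent) → 0 H
  atom 6: aromatic c, 3 neighbours → 0 H
  atom 7: aromatic c, 3 neighbours → 0 H
  atom 8: Cl (halogen, monovalent) → 0 H
  atom 9: aromatic c, 2 neighbours → 1 H
  atom 10: aromatic c, 2 neighbours → 1 H
  atom 11: aromatic c, 2 neighbours → 1 H
  atom 12: aromatic c, 2 neighbours → 1 H
Totals → C:9, H:7, Cl:1, F:1, N:1.

C9H7ClFN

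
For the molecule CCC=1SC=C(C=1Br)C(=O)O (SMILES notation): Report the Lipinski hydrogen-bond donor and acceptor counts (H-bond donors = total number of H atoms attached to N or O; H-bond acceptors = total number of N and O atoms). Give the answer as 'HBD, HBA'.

1, 2

Donors: find every N or O and count the H atoms it carries.
  atom 10 (O): bond orders sum to 2 → 0 H
  atom 11 (O): bond orders sum to 1 → 1 H
Lipinski HBD = 1.
Acceptors: N atoms = 0, O atoms = 2 → HBA = 2.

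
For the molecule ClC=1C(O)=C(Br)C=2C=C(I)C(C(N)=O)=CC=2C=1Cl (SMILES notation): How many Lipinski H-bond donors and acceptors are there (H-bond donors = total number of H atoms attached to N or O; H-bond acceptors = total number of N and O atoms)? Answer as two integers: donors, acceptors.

3, 3

Donors: find every N or O and count the H atoms it carries.
  atom 4 (O): bond orders sum to 1 → 1 H
  atom 13 (N): bond orders sum to 1 → 2 H
  atom 14 (O): bond orders sum to 2 → 0 H
Lipinski HBD = 3.
Acceptors: N atoms = 1, O atoms = 2 → HBA = 3.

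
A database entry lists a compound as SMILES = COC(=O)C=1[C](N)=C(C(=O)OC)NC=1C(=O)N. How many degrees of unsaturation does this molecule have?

Molecular formula: C9H11N3O5.
DoU = (2C + 2 + N − H − X) / 2, where X is the halogen count and O/S are ignored.
    = (2·9 + 2 + 3 − 11 − 0) / 2 = 12 / 2 = 6.

6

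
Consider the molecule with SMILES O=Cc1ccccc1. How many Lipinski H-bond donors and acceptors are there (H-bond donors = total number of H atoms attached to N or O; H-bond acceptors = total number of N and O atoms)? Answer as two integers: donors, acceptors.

0, 1

Donors: find every N or O and count the H atoms it carries.
  atom 1 (O): bond orders sum to 2 → 0 H
Lipinski HBD = 0.
Acceptors: N atoms = 0, O atoms = 1 → HBA = 1.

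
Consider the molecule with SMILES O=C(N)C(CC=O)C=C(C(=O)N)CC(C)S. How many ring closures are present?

0

In SMILES, each pair of matching ring-closure digits denotes one ring-closing bond; the number of such bonds equals the number of independent rings.
Ring-closure bonds here: 0.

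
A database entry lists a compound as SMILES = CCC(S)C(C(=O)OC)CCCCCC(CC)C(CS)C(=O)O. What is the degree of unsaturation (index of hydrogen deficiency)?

2

Degree of unsaturation = (number of rings) + (number of π bonds).
Ring closures in the SMILES: 0.
π bonds: 2 double bonds (each 1 DoU) → 2 DoU from unsaturation.
Total DoU = 0 + 2 = 2.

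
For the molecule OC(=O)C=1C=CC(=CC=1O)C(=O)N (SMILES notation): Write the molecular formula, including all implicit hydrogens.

Walk through each heavy atom and fill implicit hydrogens from standard valence (C 4, N 3, O 2, S 2, halogen 1):
  atom 1: O, bond orders sum to 1 (valence 2) → 1 H
  atom 2: C, bond orders sum to 4 (valence 4) → 0 H
  atom 3: O, bond orders sum to 2 (valence 2) → 0 H
  atom 4: C, bond orders sum to 4 (valence 4) → 0 H
  atom 5: C, bond orders sum to 3 (valence 4) → 1 H
  atom 6: C, bond orders sum to 3 (valence 4) → 1 H
  atom 7: C, bond orders sum to 4 (valence 4) → 0 H
  atom 8: C, bond orders sum to 3 (valence 4) → 1 H
  atom 9: C, bond orders sum to 4 (valence 4) → 0 H
  atom 10: O, bond orders sum to 1 (valence 2) → 1 H
  atom 11: C, bond orders sum to 4 (valence 4) → 0 H
  atom 12: O, bond orders sum to 2 (valence 2) → 0 H
  atom 13: N, bond orders sum to 1 (valence 3) → 2 H
Totals → C:8, H:7, N:1, O:4.
In Hill order: C8H7NO4.

C8H7NO4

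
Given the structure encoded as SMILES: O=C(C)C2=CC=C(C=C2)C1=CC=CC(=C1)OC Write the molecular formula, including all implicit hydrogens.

C15H14O2

Walk through each heavy atom and fill implicit hydrogens from standard valence (C 4, N 3, O 2, S 2, halogen 1):
  atom 1: O, bond orders sum to 2 (valence 2) → 0 H
  atom 2: C, bond orders sum to 4 (valence 4) → 0 H
  atom 3: C, bond orders sum to 1 (valence 4) → 3 H
  atom 4: C, bond orders sum to 4 (valence 4) → 0 H
  atom 5: C, bond orders sum to 3 (valence 4) → 1 H
  atom 6: C, bond orders sum to 3 (valence 4) → 1 H
  atom 7: C, bond orders sum to 4 (valence 4) → 0 H
  atom 8: C, bond orders sum to 3 (valence 4) → 1 H
  atom 9: C, bond orders sum to 3 (valence 4) → 1 H
  atom 10: C, bond orders sum to 4 (valence 4) → 0 H
  atom 11: C, bond orders sum to 3 (valence 4) → 1 H
  atom 12: C, bond orders sum to 3 (valence 4) → 1 H
  atom 13: C, bond orders sum to 3 (valence 4) → 1 H
  atom 14: C, bond orders sum to 4 (valence 4) → 0 H
  atom 15: C, bond orders sum to 3 (valence 4) → 1 H
  atom 16: O, bond orders sum to 2 (valence 2) → 0 H
  atom 17: C, bond orders sum to 1 (valence 4) → 3 H
Totals → C:15, H:14, O:2.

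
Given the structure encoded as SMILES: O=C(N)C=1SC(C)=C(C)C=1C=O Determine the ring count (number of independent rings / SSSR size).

In SMILES, each pair of matching ring-closure digits denotes one ring-closing bond; the number of such bonds equals the number of independent rings.
Ring-closure bonds here: 1.

1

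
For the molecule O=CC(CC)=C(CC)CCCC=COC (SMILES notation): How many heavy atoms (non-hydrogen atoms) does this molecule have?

15

Every atom symbol written in the SMILES (organic subset) is one heavy atom; implicit H are not written.
Heavy atoms by element → C:13, O:2.
Total: 15.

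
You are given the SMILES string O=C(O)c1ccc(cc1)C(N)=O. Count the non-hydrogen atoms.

Every atom symbol written in the SMILES (organic subset) is one heavy atom; implicit H are not written.
Heavy atoms by element → C:8, N:1, O:3.
Total: 12.

12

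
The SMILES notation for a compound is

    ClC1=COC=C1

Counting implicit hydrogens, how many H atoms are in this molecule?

3

Walk through each heavy atom and fill implicit hydrogens from standard valence (C 4, N 3, O 2, S 2, halogen 1):
  atom 1: Cl (halogen, monovalent) → 0 H
  atom 2: C, bond orders sum to 4 (valence 4) → 0 H
  atom 3: C, bond orders sum to 3 (valence 4) → 1 H
  atom 4: O, bond orders sum to 2 (valence 2) → 0 H
  atom 5: C, bond orders sum to 3 (valence 4) → 1 H
  atom 6: C, bond orders sum to 3 (valence 4) → 1 H
Total hydrogens: 3.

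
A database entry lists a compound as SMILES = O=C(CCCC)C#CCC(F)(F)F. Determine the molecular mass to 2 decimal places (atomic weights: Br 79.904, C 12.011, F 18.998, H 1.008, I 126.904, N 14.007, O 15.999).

192.18 g/mol

First, the molecular formula is C9H11F3O (counting implicit H from valence).
  C: 9 × 12.011 = 108.099
  F: 3 × 18.998 = 56.994
  H: 11 × 1.008 = 11.088
  O: 1 × 15.999 = 15.999
Sum: 9×12.011 + 3×18.998 + 11×1.008 + 1×15.999 = 192.180 → 192.18 g/mol.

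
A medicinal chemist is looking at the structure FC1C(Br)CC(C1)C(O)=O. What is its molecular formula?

C6H8BrFO2

Walk through each heavy atom and fill implicit hydrogens from standard valence (C 4, N 3, O 2, S 2, halogen 1):
  atom 1: F (halogen, monovalent) → 0 H
  atom 2: C, bond orders sum to 3 (valence 4) → 1 H
  atom 3: C, bond orders sum to 3 (valence 4) → 1 H
  atom 4: Br (halogen, monovalent) → 0 H
  atom 5: C, bond orders sum to 2 (valence 4) → 2 H
  atom 6: C, bond orders sum to 3 (valence 4) → 1 H
  atom 7: C, bond orders sum to 2 (valence 4) → 2 H
  atom 8: C, bond orders sum to 4 (valence 4) → 0 H
  atom 9: O, bond orders sum to 1 (valence 2) → 1 H
  atom 10: O, bond orders sum to 2 (valence 2) → 0 H
Totals → C:6, H:8, Br:1, F:1, O:2.
In Hill order: C6H8BrFO2.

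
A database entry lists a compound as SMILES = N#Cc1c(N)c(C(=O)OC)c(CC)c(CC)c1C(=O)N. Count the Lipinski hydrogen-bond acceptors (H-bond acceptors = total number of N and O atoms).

N atoms: 3; O atoms: 3.
Lipinski HBA = 3 + 3 = 6.

6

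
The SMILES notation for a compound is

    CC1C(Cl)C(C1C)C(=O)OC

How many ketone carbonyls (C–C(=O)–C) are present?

0

Scan the SMILES for the ketone motif — none present.
Groups that are present: 1 ester.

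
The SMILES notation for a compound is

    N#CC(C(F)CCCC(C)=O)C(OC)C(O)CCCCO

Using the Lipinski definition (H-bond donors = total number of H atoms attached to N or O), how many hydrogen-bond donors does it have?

2

Donors: find every N or O and count the H atoms it carries.
  atom 1 (N): bond orders sum to 3 → 0 H
  atom 11 (O): bond orders sum to 2 → 0 H
  atom 13 (O): bond orders sum to 2 → 0 H
  atom 16 (O): bond orders sum to 1 → 1 H
  atom 21 (O): bond orders sum to 1 → 1 H
Lipinski HBD = 2.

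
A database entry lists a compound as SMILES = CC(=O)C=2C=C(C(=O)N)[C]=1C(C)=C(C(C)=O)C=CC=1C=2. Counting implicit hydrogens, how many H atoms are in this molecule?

Walk through each heavy atom and fill implicit hydrogens from standard valence (C 4, N 3, O 2, S 2, halogen 1):
  atom 1: C, bond orders sum to 1 (valence 4) → 3 H
  atom 2: C, bond orders sum to 4 (valence 4) → 0 H
  atom 3: O, bond orders sum to 2 (valence 2) → 0 H
  atom 4: C, bond orders sum to 4 (valence 4) → 0 H
  atom 5: C, bond orders sum to 3 (valence 4) → 1 H
  atom 6: C, bond orders sum to 4 (valence 4) → 0 H
  atom 7: C, bond orders sum to 4 (valence 4) → 0 H
  atom 8: O, bond orders sum to 2 (valence 2) → 0 H
  atom 9: N, bond orders sum to 1 (valence 3) → 2 H
  atom 10: C with explicit H count 0
  atom 11: C, bond orders sum to 4 (valence 4) → 0 H
  atom 12: C, bond orders sum to 1 (valence 4) → 3 H
  atom 13: C, bond orders sum to 4 (valence 4) → 0 H
  atom 14: C, bond orders sum to 4 (valence 4) → 0 H
  atom 15: C, bond orders sum to 1 (valence 4) → 3 H
  atom 16: O, bond orders sum to 2 (valence 2) → 0 H
  atom 17: C, bond orders sum to 3 (valence 4) → 1 H
  atom 18: C, bond orders sum to 3 (valence 4) → 1 H
  atom 19: C, bond orders sum to 4 (valence 4) → 0 H
  atom 20: C, bond orders sum to 3 (valence 4) → 1 H
Total hydrogens: 15.

15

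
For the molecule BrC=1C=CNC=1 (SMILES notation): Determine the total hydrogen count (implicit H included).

4

Walk through each heavy atom and fill implicit hydrogens from standard valence (C 4, N 3, O 2, S 2, halogen 1):
  atom 1: Br (halogen, monovalent) → 0 H
  atom 2: C, bond orders sum to 4 (valence 4) → 0 H
  atom 3: C, bond orders sum to 3 (valence 4) → 1 H
  atom 4: C, bond orders sum to 3 (valence 4) → 1 H
  atom 5: N, bond orders sum to 2 (valence 3) → 1 H
  atom 6: C, bond orders sum to 3 (valence 4) → 1 H
Total hydrogens: 4.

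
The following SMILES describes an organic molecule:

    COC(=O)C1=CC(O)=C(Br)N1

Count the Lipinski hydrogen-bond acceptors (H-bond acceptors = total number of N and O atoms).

N atoms: 1; O atoms: 3.
Lipinski HBA = 1 + 3 = 4.

4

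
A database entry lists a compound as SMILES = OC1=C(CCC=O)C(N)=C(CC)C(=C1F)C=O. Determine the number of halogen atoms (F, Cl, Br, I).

1

Halogen atoms appear at heavy-atom position 15 (1×F).
Other groups present: 2 aldehyde, 1 hydroxyl, 1 primary amine.
Halogen count: 1.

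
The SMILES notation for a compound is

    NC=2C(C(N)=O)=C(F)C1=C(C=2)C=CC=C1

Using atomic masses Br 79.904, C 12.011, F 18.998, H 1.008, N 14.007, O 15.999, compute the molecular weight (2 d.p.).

204.20 g/mol

First, the molecular formula is C11H9FN2O (counting implicit H from valence).
  C: 11 × 12.011 = 132.121
  F: 1 × 18.998 = 18.998
  H: 9 × 1.008 = 9.072
  N: 2 × 14.007 = 28.014
  O: 1 × 15.999 = 15.999
Sum: 11×12.011 + 1×18.998 + 9×1.008 + 2×14.007 + 1×15.999 = 204.204 → 204.20 g/mol.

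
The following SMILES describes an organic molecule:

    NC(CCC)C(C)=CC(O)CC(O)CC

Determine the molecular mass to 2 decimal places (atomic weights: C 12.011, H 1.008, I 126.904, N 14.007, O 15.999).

215.34 g/mol

First, the molecular formula is C12H25NO2 (counting implicit H from valence).
  C: 12 × 12.011 = 144.132
  H: 25 × 1.008 = 25.200
  N: 1 × 14.007 = 14.007
  O: 2 × 15.999 = 31.998
Sum: 12×12.011 + 25×1.008 + 1×14.007 + 2×15.999 = 215.337 → 215.34 g/mol.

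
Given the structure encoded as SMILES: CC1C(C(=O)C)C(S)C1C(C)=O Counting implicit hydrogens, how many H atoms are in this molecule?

Walk through each heavy atom and fill implicit hydrogens from standard valence (C 4, N 3, O 2, S 2, halogen 1):
  atom 1: C, bond orders sum to 1 (valence 4) → 3 H
  atom 2: C, bond orders sum to 3 (valence 4) → 1 H
  atom 3: C, bond orders sum to 3 (valence 4) → 1 H
  atom 4: C, bond orders sum to 4 (valence 4) → 0 H
  atom 5: O, bond orders sum to 2 (valence 2) → 0 H
  atom 6: C, bond orders sum to 1 (valence 4) → 3 H
  atom 7: C, bond orders sum to 3 (valence 4) → 1 H
  atom 8: S, bond orders sum to 1 (valence 2) → 1 H
  atom 9: C, bond orders sum to 3 (valence 4) → 1 H
  atom 10: C, bond orders sum to 4 (valence 4) → 0 H
  atom 11: C, bond orders sum to 1 (valence 4) → 3 H
  atom 12: O, bond orders sum to 2 (valence 2) → 0 H
Total hydrogens: 14.

14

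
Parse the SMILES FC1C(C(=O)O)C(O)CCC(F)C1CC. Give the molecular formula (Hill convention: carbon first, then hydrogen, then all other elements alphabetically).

C10H16F2O3

Walk through each heavy atom and fill implicit hydrogens from standard valence (C 4, N 3, O 2, S 2, halogen 1):
  atom 1: F (halogen, monovalent) → 0 H
  atom 2: C, bond orders sum to 3 (valence 4) → 1 H
  atom 3: C, bond orders sum to 3 (valence 4) → 1 H
  atom 4: C, bond orders sum to 4 (valence 4) → 0 H
  atom 5: O, bond orders sum to 2 (valence 2) → 0 H
  atom 6: O, bond orders sum to 1 (valence 2) → 1 H
  atom 7: C, bond orders sum to 3 (valence 4) → 1 H
  atom 8: O, bond orders sum to 1 (valence 2) → 1 H
  atom 9: C, bond orders sum to 2 (valence 4) → 2 H
  atom 10: C, bond orders sum to 2 (valence 4) → 2 H
  atom 11: C, bond orders sum to 3 (valence 4) → 1 H
  atom 12: F (halogen, monovalent) → 0 H
  atom 13: C, bond orders sum to 3 (valence 4) → 1 H
  atom 14: C, bond orders sum to 2 (valence 4) → 2 H
  atom 15: C, bond orders sum to 1 (valence 4) → 3 H
Totals → C:10, H:16, F:2, O:3.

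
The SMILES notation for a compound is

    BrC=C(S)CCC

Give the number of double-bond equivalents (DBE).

1

Molecular formula: C5H9BrS.
DoU = (2C + 2 + N − H − X) / 2, where X is the halogen count and O/S are ignored.
    = (2·5 + 2 + 0 − 9 − 1) / 2 = 2 / 2 = 1.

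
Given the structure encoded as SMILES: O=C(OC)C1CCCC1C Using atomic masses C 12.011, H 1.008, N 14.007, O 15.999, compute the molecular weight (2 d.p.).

First, the molecular formula is C8H14O2 (counting implicit H from valence).
  C: 8 × 12.011 = 96.088
  H: 14 × 1.008 = 14.112
  O: 2 × 15.999 = 31.998
Sum: 8×12.011 + 14×1.008 + 2×15.999 = 142.198 → 142.20 g/mol.

142.20 g/mol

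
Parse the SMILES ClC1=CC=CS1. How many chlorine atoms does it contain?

1

Scan the SMILES for Cl atoms (remember two-letter symbols like Cl and Br are single atoms).
Chlorine count: 1.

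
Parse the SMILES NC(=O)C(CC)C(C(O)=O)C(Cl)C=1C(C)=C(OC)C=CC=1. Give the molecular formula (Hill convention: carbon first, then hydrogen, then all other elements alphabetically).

C15H20ClNO4

Walk through each heavy atom and fill implicit hydrogens from standard valence (C 4, N 3, O 2, S 2, halogen 1):
  atom 1: N, bond orders sum to 1 (valence 3) → 2 H
  atom 2: C, bond orders sum to 4 (valence 4) → 0 H
  atom 3: O, bond orders sum to 2 (valence 2) → 0 H
  atom 4: C, bond orders sum to 3 (valence 4) → 1 H
  atom 5: C, bond orders sum to 2 (valence 4) → 2 H
  atom 6: C, bond orders sum to 1 (valence 4) → 3 H
  atom 7: C, bond orders sum to 3 (valence 4) → 1 H
  atom 8: C, bond orders sum to 4 (valence 4) → 0 H
  atom 9: O, bond orders sum to 1 (valence 2) → 1 H
  atom 10: O, bond orders sum to 2 (valence 2) → 0 H
  atom 11: C, bond orders sum to 3 (valence 4) → 1 H
  atom 12: Cl (halogen, monovalent) → 0 H
  atom 13: C, bond orders sum to 4 (valence 4) → 0 H
  atom 14: C, bond orders sum to 4 (valence 4) → 0 H
  atom 15: C, bond orders sum to 1 (valence 4) → 3 H
  atom 16: C, bond orders sum to 4 (valence 4) → 0 H
  atom 17: O, bond orders sum to 2 (valence 2) → 0 H
  atom 18: C, bond orders sum to 1 (valence 4) → 3 H
  atom 19: C, bond orders sum to 3 (valence 4) → 1 H
  atom 20: C, bond orders sum to 3 (valence 4) → 1 H
  atom 21: C, bond orders sum to 3 (valence 4) → 1 H
Totals → C:15, H:20, Cl:1, N:1, O:4.
In Hill order: C15H20ClNO4.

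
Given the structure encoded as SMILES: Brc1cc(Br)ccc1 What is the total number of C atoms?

Count every carbon token in the SMILES (each C, including those in ring-closure positions and inside branches).
Carbon count: 6.

6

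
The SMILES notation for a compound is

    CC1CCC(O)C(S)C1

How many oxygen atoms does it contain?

1

Scan the SMILES for O atoms (remember two-letter symbols like Cl and Br are single atoms).
Oxygen count: 1.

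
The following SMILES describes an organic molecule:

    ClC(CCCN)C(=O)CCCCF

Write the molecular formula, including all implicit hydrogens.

Walk through each heavy atom and fill implicit hydrogens from standard valence (C 4, N 3, O 2, S 2, halogen 1):
  atom 1: Cl (halogen, monovalent) → 0 H
  atom 2: C, bond orders sum to 3 (valence 4) → 1 H
  atom 3: C, bond orders sum to 2 (valence 4) → 2 H
  atom 4: C, bond orders sum to 2 (valence 4) → 2 H
  atom 5: C, bond orders sum to 2 (valence 4) → 2 H
  atom 6: N, bond orders sum to 1 (valence 3) → 2 H
  atom 7: C, bond orders sum to 4 (valence 4) → 0 H
  atom 8: O, bond orders sum to 2 (valence 2) → 0 H
  atom 9: C, bond orders sum to 2 (valence 4) → 2 H
  atom 10: C, bond orders sum to 2 (valence 4) → 2 H
  atom 11: C, bond orders sum to 2 (valence 4) → 2 H
  atom 12: C, bond orders sum to 2 (valence 4) → 2 H
  atom 13: F (halogen, monovalent) → 0 H
Totals → C:9, H:17, Cl:1, F:1, N:1, O:1.
In Hill order: C9H17ClFNO.

C9H17ClFNO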